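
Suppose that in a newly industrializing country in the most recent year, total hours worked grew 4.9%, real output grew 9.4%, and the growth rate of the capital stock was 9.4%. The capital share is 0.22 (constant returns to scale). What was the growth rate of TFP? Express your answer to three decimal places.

Labor's share = 1 − 0.22 = 0.78.
The capital stock: 0.22 × 9.4 = 2.068 pp.
Total hours worked: 0.78 × 4.9 = 3.822 pp.
TFP growth = 9.4 − 5.89 = 3.51%.

TFP grew 3.510%.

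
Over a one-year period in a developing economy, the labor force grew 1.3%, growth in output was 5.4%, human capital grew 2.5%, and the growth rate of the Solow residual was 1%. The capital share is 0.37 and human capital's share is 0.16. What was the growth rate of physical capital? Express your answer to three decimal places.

Physical capital grew 9.159%.

Labor's share = 1 − 0.37 − 0.16 = 0.47.
gY = gA + 0.16×2.5 + 0.47×1.3 + 0.37×g.
0.37×g = 5.4 − 1 − 1.011 = 3.389.
g = 3.389 / 0.37 = 9.15946%.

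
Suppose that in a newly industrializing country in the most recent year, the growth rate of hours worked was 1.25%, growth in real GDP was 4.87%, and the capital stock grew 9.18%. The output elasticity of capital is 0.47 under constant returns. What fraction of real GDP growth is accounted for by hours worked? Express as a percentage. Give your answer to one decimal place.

Labor's share = 1 − 0.47 = 0.53.
Hours worked contributed 0.53 × 1.25 = 0.6625 pp.
Share of growth = 0.6625 / 4.87 × 100 = 13.604%.

13.6%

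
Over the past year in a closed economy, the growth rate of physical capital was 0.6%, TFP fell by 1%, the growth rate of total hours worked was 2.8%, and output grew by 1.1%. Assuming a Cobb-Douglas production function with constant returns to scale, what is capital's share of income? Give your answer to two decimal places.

gY = gA + α·gK + (1−α)·gL, so gY − gA − gL = α(gK − gL).
1.1 + 1 − 2.8 = α × (0.6 − 2.8).
-0.7 = -2.2 α, so α = 0.3182.

Capital's share of income is 0.32.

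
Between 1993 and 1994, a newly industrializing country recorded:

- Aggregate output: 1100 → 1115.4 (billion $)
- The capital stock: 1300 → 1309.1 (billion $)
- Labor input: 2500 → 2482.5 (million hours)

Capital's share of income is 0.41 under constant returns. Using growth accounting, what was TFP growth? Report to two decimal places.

Aggregate output growth = (1115.4 − 1100) / 1100 = 1.4%.
The capital stock growth = (1309.1 − 1300) / 1300 = 0.7%.
Labor input growth = (2482.5 − 2500) / 2500 = -0.7%.
Labor's share = 1 − 0.41 = 0.59.
The capital stock: 0.41 × 0.7 = 0.287 pp.
Labor input: 0.59 × (-0.7) = -0.413 pp.
TFP growth = 1.4 + 0.126 = 1.526%.

1.53%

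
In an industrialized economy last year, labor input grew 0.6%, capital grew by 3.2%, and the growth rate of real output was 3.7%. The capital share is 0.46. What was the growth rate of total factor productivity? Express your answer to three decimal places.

Total factor productivity growth was 1.904%.

Labor's share = 1 − 0.46 = 0.54.
Capital: 0.46 × 3.2 = 1.472 pp.
Labor input: 0.54 × 0.6 = 0.324 pp.
TFP growth = 3.7 − 1.796 = 1.904%.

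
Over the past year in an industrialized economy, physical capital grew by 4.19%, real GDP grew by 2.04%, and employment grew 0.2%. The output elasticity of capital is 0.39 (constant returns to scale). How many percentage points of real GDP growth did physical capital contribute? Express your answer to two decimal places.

1.63

Contribution = share × growth = 0.39 × 4.19 = 1.6341 pp.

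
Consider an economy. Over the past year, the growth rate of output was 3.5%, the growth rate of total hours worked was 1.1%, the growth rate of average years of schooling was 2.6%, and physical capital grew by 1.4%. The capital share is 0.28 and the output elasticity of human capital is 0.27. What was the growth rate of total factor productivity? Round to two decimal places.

1.91%

Labor's share = 1 − 0.28 − 0.27 = 0.45.
Physical capital: 0.28 × 1.4 = 0.392 pp.
Average years of schooling: 0.27 × 2.6 = 0.702 pp.
Total hours worked: 0.45 × 1.1 = 0.495 pp.
TFP growth = 3.5 − 1.589 = 1.911%.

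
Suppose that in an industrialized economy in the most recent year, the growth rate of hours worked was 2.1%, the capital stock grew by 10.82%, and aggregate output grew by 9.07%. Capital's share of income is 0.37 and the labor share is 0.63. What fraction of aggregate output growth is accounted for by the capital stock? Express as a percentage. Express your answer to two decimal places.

44.14%

The capital stock contributed 0.37 × 10.82 = 4.0034 pp.
Share of growth = 4.0034 / 9.07 × 100 = 44.1389%.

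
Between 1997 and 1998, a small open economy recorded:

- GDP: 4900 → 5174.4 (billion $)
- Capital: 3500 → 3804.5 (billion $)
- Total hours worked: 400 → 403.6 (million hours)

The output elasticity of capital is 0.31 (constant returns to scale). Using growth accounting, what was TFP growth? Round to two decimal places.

TFP growth was 2.28%.

GDP growth = (5174.4 − 4900) / 4900 = 5.6%.
Capital growth = (3804.5 − 3500) / 3500 = 8.7%.
Total hours worked growth = (403.6 − 400) / 400 = 0.9%.
Labor's share = 1 − 0.31 = 0.69.
Capital: 0.31 × 8.7 = 2.697 pp.
Total hours worked: 0.69 × 0.9 = 0.621 pp.
TFP growth = 5.6 − 3.318 = 2.282%.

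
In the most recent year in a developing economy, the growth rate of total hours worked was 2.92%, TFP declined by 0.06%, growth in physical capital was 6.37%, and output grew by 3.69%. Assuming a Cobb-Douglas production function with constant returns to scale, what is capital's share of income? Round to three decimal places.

gY = gA + α·gK + (1−α)·gL, so gY − gA − gL = α(gK − gL).
3.69 + 0.06 − 2.92 = α × (6.37 − 2.92).
0.83 = 3.45 α, so α = 0.24058.

0.241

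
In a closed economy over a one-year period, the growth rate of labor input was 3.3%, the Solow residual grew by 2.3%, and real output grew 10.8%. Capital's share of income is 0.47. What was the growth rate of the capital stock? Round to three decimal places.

Labor's share = 1 − 0.47 = 0.53.
gY = gA + 0.53×3.3 + 0.47×g.
0.47×g = 10.8 − 2.3 − 1.749 = 6.751.
g = 6.751 / 0.47 = 14.36383%.

14.364%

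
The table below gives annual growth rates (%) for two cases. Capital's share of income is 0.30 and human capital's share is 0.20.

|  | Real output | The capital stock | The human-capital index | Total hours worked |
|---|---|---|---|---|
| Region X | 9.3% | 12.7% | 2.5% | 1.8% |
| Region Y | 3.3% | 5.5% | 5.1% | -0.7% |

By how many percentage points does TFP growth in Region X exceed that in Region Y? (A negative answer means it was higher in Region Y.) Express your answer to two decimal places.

3.11 percentage points

Labor's share = 1 − 0.3 − 0.2 = 0.5.
Region X: TFP = 9.3 − 3.81 − 0.5 − 0.9 = 4.09%.
Region Y: TFP = 3.3 − 1.65 − 1.02 + 0.35 = 0.98%.
Difference = 4.09 − (0.98) = 3.11 pp.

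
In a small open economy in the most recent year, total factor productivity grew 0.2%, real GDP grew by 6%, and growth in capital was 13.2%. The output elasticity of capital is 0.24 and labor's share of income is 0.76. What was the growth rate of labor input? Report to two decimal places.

Labor's share = 1 − 0.24 = 0.76.
gY = gA + 0.24×13.2 + 0.76×g.
0.76×g = 6 − 0.2 − 3.168 = 2.632.
g = 2.632 / 0.76 = 3.4632%.

Labor input grew 3.46%.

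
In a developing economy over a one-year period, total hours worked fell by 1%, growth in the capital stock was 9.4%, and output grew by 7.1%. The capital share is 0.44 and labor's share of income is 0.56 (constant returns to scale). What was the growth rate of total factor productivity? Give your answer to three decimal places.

Total factor productivity growth was 3.524%.

Labor's share = 1 − 0.44 = 0.56.
The capital stock: 0.44 × 9.4 = 4.136 pp.
Total hours worked: 0.56 × (-1) = -0.56 pp.
TFP growth = 7.1 − 3.576 = 3.524%.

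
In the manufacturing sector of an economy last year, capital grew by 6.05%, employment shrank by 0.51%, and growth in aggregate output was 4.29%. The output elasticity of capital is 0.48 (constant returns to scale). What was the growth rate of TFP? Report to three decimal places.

Labor's share = 1 − 0.48 = 0.52.
Capital: 0.48 × 6.05 = 2.904 pp.
Employment: 0.52 × (-0.51) = -0.2652 pp.
TFP growth = 4.29 − 2.6388 = 1.6512%.

TFP grew 1.651%.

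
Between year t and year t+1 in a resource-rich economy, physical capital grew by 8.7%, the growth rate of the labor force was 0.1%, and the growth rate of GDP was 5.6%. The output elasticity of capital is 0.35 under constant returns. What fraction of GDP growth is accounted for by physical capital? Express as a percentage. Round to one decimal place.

Physical capital contributed 0.35 × 8.7 = 3.045 pp.
Share of growth = 3.045 / 5.6 × 100 = 54.375%.

Physical capital accounted for 54.4% of growth.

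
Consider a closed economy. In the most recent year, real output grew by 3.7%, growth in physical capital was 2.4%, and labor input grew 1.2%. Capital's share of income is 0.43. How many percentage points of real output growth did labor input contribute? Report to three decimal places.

0.684 pp

Labor's share = 1 − 0.43 = 0.57.
Contribution = share × growth = 0.57 × 1.2 = 0.684 pp.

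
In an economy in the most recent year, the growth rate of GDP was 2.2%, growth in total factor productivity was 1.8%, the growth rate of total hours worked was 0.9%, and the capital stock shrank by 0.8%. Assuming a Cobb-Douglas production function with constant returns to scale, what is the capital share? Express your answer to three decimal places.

gY = gA + α·gK + (1−α)·gL, so gY − gA − gL = α(gK − gL).
2.2 − 1.8 − 0.9 = α × (-0.8 − 0.9).
-0.5 = -1.7 α, so α = 0.29412.

0.294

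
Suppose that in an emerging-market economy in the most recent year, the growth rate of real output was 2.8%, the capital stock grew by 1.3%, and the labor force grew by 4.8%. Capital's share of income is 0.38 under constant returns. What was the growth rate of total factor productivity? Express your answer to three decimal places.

-0.670%

Labor's share = 1 − 0.38 = 0.62.
The capital stock: 0.38 × 1.3 = 0.494 pp.
The labor force: 0.62 × 4.8 = 2.976 pp.
TFP growth = 2.8 − 3.47 = -0.67%.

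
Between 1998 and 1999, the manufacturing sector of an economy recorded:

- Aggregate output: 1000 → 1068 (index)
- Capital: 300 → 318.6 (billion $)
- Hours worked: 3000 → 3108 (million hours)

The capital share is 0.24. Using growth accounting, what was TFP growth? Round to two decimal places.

Aggregate output growth = (1068 − 1000) / 1000 = 6.8%.
Capital growth = (318.6 − 300) / 300 = 6.2%.
Hours worked growth = (3108 − 3000) / 3000 = 3.6%.
Labor's share = 1 − 0.24 = 0.76.
Capital: 0.24 × 6.2 = 1.488 pp.
Hours worked: 0.76 × 3.6 = 2.736 pp.
TFP growth = 6.8 − 4.224 = 2.576%.

TFP grew 2.58%.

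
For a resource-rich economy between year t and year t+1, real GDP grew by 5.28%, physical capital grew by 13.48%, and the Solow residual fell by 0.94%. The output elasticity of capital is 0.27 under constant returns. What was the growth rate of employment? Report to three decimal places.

Employment growth was 3.535%.

Labor's share = 1 − 0.27 = 0.73.
gY = gA + 0.27×13.48 + 0.73×g.
0.73×g = 5.28 + 0.94 − 3.6396 = 2.5804.
g = 2.5804 / 0.73 = 3.53479%.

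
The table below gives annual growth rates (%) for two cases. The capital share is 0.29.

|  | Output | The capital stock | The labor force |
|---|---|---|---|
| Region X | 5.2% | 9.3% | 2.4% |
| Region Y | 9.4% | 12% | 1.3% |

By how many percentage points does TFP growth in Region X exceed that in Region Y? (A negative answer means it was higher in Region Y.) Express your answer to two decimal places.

-4.20 percentage points

Labor's share = 1 − 0.29 = 0.71.
Region X: TFP = 5.2 − 2.697 − 1.704 = 0.799%.
Region Y: TFP = 9.4 − 3.48 − 0.923 = 4.997%.
Difference = 0.799 − (4.997) = -4.198 pp.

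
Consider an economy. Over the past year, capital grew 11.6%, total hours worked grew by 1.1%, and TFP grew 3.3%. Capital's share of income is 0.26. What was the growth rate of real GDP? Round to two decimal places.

Real GDP grew 7.13%.

Labor's share = 1 − 0.26 = 0.74.
Capital: 0.26 × 11.6 = 3.016 pp.
Total hours worked: 0.74 × 1.1 = 0.814 pp.
Output growth = 3.3 + 3.83 = 7.13%.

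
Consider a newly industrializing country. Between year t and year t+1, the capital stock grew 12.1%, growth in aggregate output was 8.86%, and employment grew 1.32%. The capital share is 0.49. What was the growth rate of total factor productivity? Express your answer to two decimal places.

2.26%

Labor's share = 1 − 0.49 = 0.51.
The capital stock: 0.49 × 12.1 = 5.929 pp.
Employment: 0.51 × 1.32 = 0.6732 pp.
TFP growth = 8.86 − 6.6022 = 2.2578%.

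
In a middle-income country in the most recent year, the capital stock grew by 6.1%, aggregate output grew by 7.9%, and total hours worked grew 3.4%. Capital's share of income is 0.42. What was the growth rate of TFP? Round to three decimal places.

Labor's share = 1 − 0.42 = 0.58.
The capital stock: 0.42 × 6.1 = 2.562 pp.
Total hours worked: 0.58 × 3.4 = 1.972 pp.
TFP growth = 7.9 − 4.534 = 3.366%.

3.366%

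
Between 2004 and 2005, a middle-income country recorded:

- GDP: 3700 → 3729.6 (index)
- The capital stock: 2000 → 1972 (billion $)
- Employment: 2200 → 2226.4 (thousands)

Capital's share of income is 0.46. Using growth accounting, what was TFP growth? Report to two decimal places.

GDP growth = (3729.6 − 3700) / 3700 = 0.8%.
The capital stock growth = (1972 − 2000) / 2000 = -1.4%.
Employment growth = (2226.4 − 2200) / 2200 = 1.2%.
Labor's share = 1 − 0.46 = 0.54.
The capital stock: 0.46 × (-1.4) = -0.644 pp.
Employment: 0.54 × 1.2 = 0.648 pp.
TFP growth = 0.8 − 0.004 = 0.796%.

TFP grew 0.80%.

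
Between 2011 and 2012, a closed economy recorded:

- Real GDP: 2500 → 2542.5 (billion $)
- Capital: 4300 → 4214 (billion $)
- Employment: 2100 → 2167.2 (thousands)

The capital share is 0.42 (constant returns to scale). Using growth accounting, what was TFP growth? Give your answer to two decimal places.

0.68%

Real GDP growth = (2542.5 − 2500) / 2500 = 1.7%.
Capital growth = (4214 − 4300) / 4300 = -2%.
Employment growth = (2167.2 − 2100) / 2100 = 3.2%.
Labor's share = 1 − 0.42 = 0.58.
Capital: 0.42 × (-2) = -0.84 pp.
Employment: 0.58 × 3.2 = 1.856 pp.
TFP growth = 1.7 − 1.016 = 0.684%.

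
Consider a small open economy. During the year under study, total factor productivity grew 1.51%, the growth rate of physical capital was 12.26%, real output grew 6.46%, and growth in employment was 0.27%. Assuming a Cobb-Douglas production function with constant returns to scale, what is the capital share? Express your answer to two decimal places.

gY = gA + α·gK + (1−α)·gL, so gY − gA − gL = α(gK − gL).
6.46 − 1.51 − 0.27 = α × (12.26 − 0.27).
4.68 = 11.99 α, so α = 0.3903.

α = 0.39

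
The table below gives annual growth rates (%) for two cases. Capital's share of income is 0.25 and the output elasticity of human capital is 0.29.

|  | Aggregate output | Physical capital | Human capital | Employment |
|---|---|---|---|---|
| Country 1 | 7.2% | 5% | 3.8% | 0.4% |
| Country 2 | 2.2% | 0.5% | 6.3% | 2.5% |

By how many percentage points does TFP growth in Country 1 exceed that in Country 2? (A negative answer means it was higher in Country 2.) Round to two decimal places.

Labor's share = 1 − 0.25 − 0.29 = 0.46.
Country 1: TFP = 7.2 − 1.25 − 1.102 − 0.184 = 4.664%.
Country 2: TFP = 2.2 − 0.125 − 1.827 − 1.15 = -0.902%.
Difference = 4.664 − (-0.902) = 5.566 pp.

5.57 percentage points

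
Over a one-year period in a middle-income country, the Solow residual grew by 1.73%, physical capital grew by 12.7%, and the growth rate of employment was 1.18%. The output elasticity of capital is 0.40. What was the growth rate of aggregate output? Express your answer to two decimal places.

Labor's share = 1 − 0.4 = 0.6.
Physical capital: 0.4 × 12.7 = 5.08 pp.
Employment: 0.6 × 1.18 = 0.708 pp.
Output growth = 1.73 + 5.788 = 7.518%.

Aggregate output grew 7.52%.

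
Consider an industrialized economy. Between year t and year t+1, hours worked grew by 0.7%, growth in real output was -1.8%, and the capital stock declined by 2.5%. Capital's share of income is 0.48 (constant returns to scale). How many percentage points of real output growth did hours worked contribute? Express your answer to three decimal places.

Labor's share = 1 − 0.48 = 0.52.
Contribution = share × growth = 0.52 × 0.7 = 0.364 pp.

0.364 percentage points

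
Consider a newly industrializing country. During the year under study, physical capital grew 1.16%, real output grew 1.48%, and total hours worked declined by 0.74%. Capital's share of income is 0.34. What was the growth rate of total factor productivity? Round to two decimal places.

Labor's share = 1 − 0.34 = 0.66.
Physical capital: 0.34 × 1.16 = 0.3944 pp.
Total hours worked: 0.66 × (-0.74) = -0.4884 pp.
TFP growth = 1.48 + 0.094 = 1.574%.

Total factor productivity growth was 1.57%.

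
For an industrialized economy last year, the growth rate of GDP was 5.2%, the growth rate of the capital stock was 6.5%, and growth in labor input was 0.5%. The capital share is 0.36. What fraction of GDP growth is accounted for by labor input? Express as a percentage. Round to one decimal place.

Labor input accounted for 6.2% of growth.

Labor's share = 1 − 0.36 = 0.64.
Labor input contributed 0.64 × 0.5 = 0.32 pp.
Share of growth = 0.32 / 5.2 × 100 = 6.154%.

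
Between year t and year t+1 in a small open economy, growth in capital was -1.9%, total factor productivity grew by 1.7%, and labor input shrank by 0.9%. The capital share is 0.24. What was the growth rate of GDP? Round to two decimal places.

GDP grew 0.56%.

Labor's share = 1 − 0.24 = 0.76.
Capital: 0.24 × (-1.9) = -0.456 pp.
Labor input: 0.76 × (-0.9) = -0.684 pp.
Output growth = 1.7 + (-1.14) = 0.56%.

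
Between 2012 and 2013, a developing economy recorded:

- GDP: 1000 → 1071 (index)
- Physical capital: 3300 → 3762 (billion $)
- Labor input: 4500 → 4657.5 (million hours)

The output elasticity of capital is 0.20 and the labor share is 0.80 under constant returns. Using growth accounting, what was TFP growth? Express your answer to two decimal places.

1.50%

GDP growth = (1071 − 1000) / 1000 = 7.1%.
Physical capital growth = (3762 − 3300) / 3300 = 14%.
Labor input growth = (4657.5 − 4500) / 4500 = 3.5%.
Labor's share = 1 − 0.2 = 0.8.
Physical capital: 0.2 × 14 = 2.8 pp.
Labor input: 0.8 × 3.5 = 2.8 pp.
TFP growth = 7.1 − 5.6 = 1.5%.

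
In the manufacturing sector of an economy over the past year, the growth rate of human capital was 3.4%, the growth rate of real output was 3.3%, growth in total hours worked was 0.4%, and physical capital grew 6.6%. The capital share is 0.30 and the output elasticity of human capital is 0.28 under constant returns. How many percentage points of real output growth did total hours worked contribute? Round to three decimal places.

Labor's share = 1 − 0.3 − 0.28 = 0.42.
Contribution = share × growth = 0.42 × 0.4 = 0.168 pp.

0.168 pp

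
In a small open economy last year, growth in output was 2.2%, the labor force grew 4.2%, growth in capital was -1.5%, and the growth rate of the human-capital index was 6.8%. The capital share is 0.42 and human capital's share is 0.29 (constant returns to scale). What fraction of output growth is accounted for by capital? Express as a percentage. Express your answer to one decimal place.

Capital accounted for -28.6% of growth.

Capital contributed 0.42 × (-1.5) = -0.63 pp.
Share of growth = -0.63 / 2.2 × 100 = -28.636%.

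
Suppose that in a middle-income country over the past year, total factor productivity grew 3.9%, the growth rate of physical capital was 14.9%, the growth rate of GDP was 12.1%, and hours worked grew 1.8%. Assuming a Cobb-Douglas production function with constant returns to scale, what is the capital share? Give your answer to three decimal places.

The capital share is 0.489.

gY = gA + α·gK + (1−α)·gL, so gY − gA − gL = α(gK − gL).
12.1 − 3.9 − 1.8 = α × (14.9 − 1.8).
6.4 = 13.1 α, so α = 0.48855.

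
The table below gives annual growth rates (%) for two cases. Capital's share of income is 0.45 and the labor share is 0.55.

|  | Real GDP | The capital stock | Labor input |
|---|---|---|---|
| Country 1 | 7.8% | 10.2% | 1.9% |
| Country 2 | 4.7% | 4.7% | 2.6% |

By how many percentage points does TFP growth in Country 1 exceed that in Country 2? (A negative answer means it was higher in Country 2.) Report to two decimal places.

Labor's share = 1 − 0.45 = 0.55.
Country 1: TFP = 7.8 − 4.59 − 1.045 = 2.165%.
Country 2: TFP = 4.7 − 2.115 − 1.43 = 1.155%.
Difference = 2.165 − (1.155) = 1.01 pp.

1.01 percentage points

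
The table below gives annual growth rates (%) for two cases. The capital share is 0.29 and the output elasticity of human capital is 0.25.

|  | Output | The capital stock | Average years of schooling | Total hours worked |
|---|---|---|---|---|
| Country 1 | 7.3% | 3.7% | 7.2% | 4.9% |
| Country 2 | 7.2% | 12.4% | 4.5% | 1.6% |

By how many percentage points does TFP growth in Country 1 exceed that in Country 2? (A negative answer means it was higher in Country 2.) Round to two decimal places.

Labor's share = 1 − 0.29 − 0.25 = 0.46.
Country 1: TFP = 7.3 − 1.073 − 1.8 − 2.254 = 2.173%.
Country 2: TFP = 7.2 − 3.596 − 1.125 − 0.736 = 1.743%.
Difference = 2.173 − (1.743) = 0.43 pp.

0.43 percentage points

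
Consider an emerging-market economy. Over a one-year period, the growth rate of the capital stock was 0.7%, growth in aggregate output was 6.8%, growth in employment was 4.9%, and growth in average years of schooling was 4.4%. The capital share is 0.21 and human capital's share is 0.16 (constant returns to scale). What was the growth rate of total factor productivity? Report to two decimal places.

2.86%

Labor's share = 1 − 0.21 − 0.16 = 0.63.
The capital stock: 0.21 × 0.7 = 0.147 pp.
Average years of schooling: 0.16 × 4.4 = 0.704 pp.
Employment: 0.63 × 4.9 = 3.087 pp.
TFP growth = 6.8 − 3.938 = 2.862%.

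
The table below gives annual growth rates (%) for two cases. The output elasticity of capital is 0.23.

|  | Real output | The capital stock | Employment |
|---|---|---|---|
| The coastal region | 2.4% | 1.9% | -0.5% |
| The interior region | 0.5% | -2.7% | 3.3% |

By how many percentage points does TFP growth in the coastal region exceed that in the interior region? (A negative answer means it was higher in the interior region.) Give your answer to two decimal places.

3.77 percentage points

Labor's share = 1 − 0.23 = 0.77.
The coastal region: TFP = 2.4 − 0.437 + 0.385 = 2.348%.
The interior region: TFP = 0.5 + 0.621 − 2.541 = -1.42%.
Difference = 2.348 − (-1.42) = 3.768 pp.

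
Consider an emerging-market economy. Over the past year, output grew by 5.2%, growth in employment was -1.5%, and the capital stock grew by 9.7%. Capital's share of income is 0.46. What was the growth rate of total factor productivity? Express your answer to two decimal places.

Total factor productivity growth was 1.55%.

Labor's share = 1 − 0.46 = 0.54.
The capital stock: 0.46 × 9.7 = 4.462 pp.
Employment: 0.54 × (-1.5) = -0.81 pp.
TFP growth = 5.2 − 3.652 = 1.548%.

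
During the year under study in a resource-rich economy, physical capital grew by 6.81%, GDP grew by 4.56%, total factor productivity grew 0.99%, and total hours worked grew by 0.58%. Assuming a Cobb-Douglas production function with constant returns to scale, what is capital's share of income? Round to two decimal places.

gY = gA + α·gK + (1−α)·gL, so gY − gA − gL = α(gK − gL).
4.56 − 0.99 − 0.58 = α × (6.81 − 0.58).
2.99 = 6.23 α, so α = 0.4799.

α = 0.48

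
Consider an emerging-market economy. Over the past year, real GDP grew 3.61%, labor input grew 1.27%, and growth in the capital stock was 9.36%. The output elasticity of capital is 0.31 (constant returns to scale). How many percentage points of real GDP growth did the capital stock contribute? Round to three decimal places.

2.902 percentage points

Contribution = share × growth = 0.31 × 9.36 = 2.9016 pp.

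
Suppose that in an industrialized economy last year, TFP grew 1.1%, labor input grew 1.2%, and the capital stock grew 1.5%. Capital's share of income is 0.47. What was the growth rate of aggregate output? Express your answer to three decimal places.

2.441%

Labor's share = 1 − 0.47 = 0.53.
The capital stock: 0.47 × 1.5 = 0.705 pp.
Labor input: 0.53 × 1.2 = 0.636 pp.
Output growth = 1.1 + 1.341 = 2.441%.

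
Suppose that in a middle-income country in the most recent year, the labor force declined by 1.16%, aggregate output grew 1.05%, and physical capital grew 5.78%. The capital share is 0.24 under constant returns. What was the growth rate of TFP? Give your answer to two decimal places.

0.54%

Labor's share = 1 − 0.24 = 0.76.
Physical capital: 0.24 × 5.78 = 1.3872 pp.
The labor force: 0.76 × (-1.16) = -0.8816 pp.
TFP growth = 1.05 − 0.5056 = 0.5444%.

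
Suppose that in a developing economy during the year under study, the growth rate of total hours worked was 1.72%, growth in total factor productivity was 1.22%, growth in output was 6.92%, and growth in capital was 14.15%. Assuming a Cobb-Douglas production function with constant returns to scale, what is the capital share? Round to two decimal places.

gY = gA + α·gK + (1−α)·gL, so gY − gA − gL = α(gK − gL).
6.92 − 1.22 − 1.72 = α × (14.15 − 1.72).
3.98 = 12.43 α, so α = 0.3202.

0.32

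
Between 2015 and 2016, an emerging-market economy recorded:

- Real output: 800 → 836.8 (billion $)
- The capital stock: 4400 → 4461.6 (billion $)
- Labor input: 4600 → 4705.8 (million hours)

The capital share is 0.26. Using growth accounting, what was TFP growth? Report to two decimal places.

TFP grew 2.53%.

Real output growth = (836.8 − 800) / 800 = 4.6%.
The capital stock growth = (4461.6 − 4400) / 4400 = 1.4%.
Labor input growth = (4705.8 − 4600) / 4600 = 2.3%.
Labor's share = 1 − 0.26 = 0.74.
The capital stock: 0.26 × 1.4 = 0.364 pp.
Labor input: 0.74 × 2.3 = 1.702 pp.
TFP growth = 4.6 − 2.066 = 2.534%.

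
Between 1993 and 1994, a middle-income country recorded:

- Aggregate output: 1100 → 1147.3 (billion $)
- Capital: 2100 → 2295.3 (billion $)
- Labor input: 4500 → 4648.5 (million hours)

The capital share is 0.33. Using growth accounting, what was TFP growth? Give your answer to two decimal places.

Aggregate output growth = (1147.3 − 1100) / 1100 = 4.3%.
Capital growth = (2295.3 − 2100) / 2100 = 9.3%.
Labor input growth = (4648.5 − 4500) / 4500 = 3.3%.
Labor's share = 1 − 0.33 = 0.67.
Capital: 0.33 × 9.3 = 3.069 pp.
Labor input: 0.67 × 3.3 = 2.211 pp.
TFP growth = 4.3 − 5.28 = -0.98%.

-0.98%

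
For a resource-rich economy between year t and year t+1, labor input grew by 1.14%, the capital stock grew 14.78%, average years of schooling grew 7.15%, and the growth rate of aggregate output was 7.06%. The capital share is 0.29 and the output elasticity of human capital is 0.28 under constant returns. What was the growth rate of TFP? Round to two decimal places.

Labor's share = 1 − 0.29 − 0.28 = 0.43.
The capital stock: 0.29 × 14.78 = 4.2862 pp.
Average years of schooling: 0.28 × 7.15 = 2.002 pp.
Labor input: 0.43 × 1.14 = 0.4902 pp.
TFP growth = 7.06 − 6.7784 = 0.2816%.

0.28%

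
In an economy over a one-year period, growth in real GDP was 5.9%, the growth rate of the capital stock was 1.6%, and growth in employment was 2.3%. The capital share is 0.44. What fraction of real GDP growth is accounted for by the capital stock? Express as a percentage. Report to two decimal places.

11.93%

The capital stock contributed 0.44 × 1.6 = 0.704 pp.
Share of growth = 0.704 / 5.9 × 100 = 11.9322%.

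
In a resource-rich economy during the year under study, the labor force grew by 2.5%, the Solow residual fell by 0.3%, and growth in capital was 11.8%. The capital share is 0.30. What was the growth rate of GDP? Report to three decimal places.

Labor's share = 1 − 0.3 = 0.7.
Capital: 0.3 × 11.8 = 3.54 pp.
The labor force: 0.7 × 2.5 = 1.75 pp.
Output growth = -0.3 + 5.29 = 4.99%.

4.990%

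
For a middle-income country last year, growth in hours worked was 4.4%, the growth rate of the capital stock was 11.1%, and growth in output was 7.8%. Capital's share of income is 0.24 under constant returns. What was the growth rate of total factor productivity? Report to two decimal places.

Labor's share = 1 − 0.24 = 0.76.
The capital stock: 0.24 × 11.1 = 2.664 pp.
Hours worked: 0.76 × 4.4 = 3.344 pp.
TFP growth = 7.8 − 6.008 = 1.792%.

1.79%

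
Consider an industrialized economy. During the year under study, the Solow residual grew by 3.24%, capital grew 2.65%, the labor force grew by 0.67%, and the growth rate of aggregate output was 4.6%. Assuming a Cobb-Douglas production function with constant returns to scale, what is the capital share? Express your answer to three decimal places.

gY = gA + α·gK + (1−α)·gL, so gY − gA − gL = α(gK − gL).
4.6 − 3.24 − 0.67 = α × (2.65 − 0.67).
0.69 = 1.98 α, so α = 0.34848.

α = 0.348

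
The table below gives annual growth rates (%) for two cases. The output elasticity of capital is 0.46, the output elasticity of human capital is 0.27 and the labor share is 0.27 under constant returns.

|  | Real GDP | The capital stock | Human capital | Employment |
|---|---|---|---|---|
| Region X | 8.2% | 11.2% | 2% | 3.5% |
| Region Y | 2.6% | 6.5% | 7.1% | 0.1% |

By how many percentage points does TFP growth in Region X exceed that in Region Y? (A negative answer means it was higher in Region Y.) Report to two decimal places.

3.90 percentage points

Labor's share = 1 − 0.46 − 0.27 = 0.27.
Region X: TFP = 8.2 − 5.152 − 0.54 − 0.945 = 1.563%.
Region Y: TFP = 2.6 − 2.99 − 1.917 − 0.027 = -2.334%.
Difference = 1.563 − (-2.334) = 3.897 pp.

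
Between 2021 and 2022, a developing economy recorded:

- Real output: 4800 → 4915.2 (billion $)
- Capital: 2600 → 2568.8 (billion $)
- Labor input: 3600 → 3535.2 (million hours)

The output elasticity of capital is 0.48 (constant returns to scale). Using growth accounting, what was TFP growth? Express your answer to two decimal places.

Real output growth = (4915.2 − 4800) / 4800 = 2.4%.
Capital growth = (2568.8 − 2600) / 2600 = -1.2%.
Labor input growth = (3535.2 − 3600) / 3600 = -1.8%.
Labor's share = 1 − 0.48 = 0.52.
Capital: 0.48 × (-1.2) = -0.576 pp.
Labor input: 0.52 × (-1.8) = -0.936 pp.
TFP growth = 2.4 + 1.512 = 3.912%.

TFP growth was 3.91%.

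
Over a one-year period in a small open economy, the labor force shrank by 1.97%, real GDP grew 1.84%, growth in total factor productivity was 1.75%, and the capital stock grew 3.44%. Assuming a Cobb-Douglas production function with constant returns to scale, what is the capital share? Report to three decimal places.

0.381

gY = gA + α·gK + (1−α)·gL, so gY − gA − gL = α(gK − gL).
1.84 − 1.75 + 1.97 = α × (3.44 − (-1.97)).
2.06 = 5.41 α, so α = 0.38078.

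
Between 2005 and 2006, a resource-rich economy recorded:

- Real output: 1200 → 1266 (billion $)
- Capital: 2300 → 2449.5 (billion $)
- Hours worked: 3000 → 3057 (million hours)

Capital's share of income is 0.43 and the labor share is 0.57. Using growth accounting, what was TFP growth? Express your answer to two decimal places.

Real output growth = (1266 − 1200) / 1200 = 5.5%.
Capital growth = (2449.5 − 2300) / 2300 = 6.5%.
Hours worked growth = (3057 − 3000) / 3000 = 1.9%.
Labor's share = 1 − 0.43 = 0.57.
Capital: 0.43 × 6.5 = 2.795 pp.
Hours worked: 0.57 × 1.9 = 1.083 pp.
TFP growth = 5.5 − 3.878 = 1.622%.

1.62%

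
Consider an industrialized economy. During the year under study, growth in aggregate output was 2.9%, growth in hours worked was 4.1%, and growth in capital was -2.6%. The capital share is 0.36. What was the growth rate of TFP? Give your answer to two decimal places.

1.21%

Labor's share = 1 − 0.36 = 0.64.
Capital: 0.36 × (-2.6) = -0.936 pp.
Hours worked: 0.64 × 4.1 = 2.624 pp.
TFP growth = 2.9 − 1.688 = 1.212%.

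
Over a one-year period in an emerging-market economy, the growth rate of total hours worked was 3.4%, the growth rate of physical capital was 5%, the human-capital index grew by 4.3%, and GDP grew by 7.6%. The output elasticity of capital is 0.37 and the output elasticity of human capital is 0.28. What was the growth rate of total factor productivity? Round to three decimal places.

3.356%

Labor's share = 1 − 0.37 − 0.28 = 0.35.
Physical capital: 0.37 × 5 = 1.85 pp.
The human-capital index: 0.28 × 4.3 = 1.204 pp.
Total hours worked: 0.35 × 3.4 = 1.19 pp.
TFP growth = 7.6 − 4.244 = 3.356%.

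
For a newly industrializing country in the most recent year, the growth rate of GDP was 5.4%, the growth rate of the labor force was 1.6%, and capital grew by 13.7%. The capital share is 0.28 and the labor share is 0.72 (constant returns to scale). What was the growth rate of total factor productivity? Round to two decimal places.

Labor's share = 1 − 0.28 = 0.72.
Capital: 0.28 × 13.7 = 3.836 pp.
The labor force: 0.72 × 1.6 = 1.152 pp.
TFP growth = 5.4 − 4.988 = 0.412%.

0.41%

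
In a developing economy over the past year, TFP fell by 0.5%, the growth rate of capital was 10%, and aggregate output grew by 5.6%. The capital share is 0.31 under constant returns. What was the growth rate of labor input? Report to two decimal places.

Labor input grew 4.35%.

Labor's share = 1 − 0.31 = 0.69.
gY = gA + 0.31×10 + 0.69×g.
0.69×g = 5.6 + 0.5 − 3.1 = 3.
g = 3 / 0.69 = 4.3478%.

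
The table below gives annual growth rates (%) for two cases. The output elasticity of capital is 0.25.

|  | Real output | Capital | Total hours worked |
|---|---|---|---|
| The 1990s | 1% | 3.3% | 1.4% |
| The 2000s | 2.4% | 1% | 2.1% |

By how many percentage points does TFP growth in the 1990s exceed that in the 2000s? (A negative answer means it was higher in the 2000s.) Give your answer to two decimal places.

Labor's share = 1 − 0.25 = 0.75.
The 1990s: TFP = 1 − 0.825 − 1.05 = -0.875%.
The 2000s: TFP = 2.4 − 0.25 − 1.575 = 0.575%.
Difference = -0.875 − (0.575) = -1.45 pp.

-1.45 percentage points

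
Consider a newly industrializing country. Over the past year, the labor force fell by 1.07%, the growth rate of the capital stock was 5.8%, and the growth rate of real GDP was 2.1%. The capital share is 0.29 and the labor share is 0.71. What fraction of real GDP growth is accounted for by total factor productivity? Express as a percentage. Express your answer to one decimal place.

Labor's share = 1 − 0.29 = 0.71.
The capital stock: 0.29 × 5.8 = 1.682 pp.
The labor force: 0.71 × (-1.07) = -0.7597 pp.
TFP growth = 2.1 − 0.9223 = 1.1777%.
TFP share of growth = 1.1777 / 2.1 × 100 = 56.081%.

56.1%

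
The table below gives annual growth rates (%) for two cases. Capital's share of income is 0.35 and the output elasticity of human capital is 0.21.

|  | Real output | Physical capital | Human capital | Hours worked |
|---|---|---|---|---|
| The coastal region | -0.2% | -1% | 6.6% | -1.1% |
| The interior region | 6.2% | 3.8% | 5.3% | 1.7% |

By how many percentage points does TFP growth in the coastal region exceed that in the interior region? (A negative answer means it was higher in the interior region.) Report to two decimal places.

-3.76 percentage points

Labor's share = 1 − 0.35 − 0.21 = 0.44.
The coastal region: TFP = -0.2 + 0.35 − 1.386 + 0.484 = -0.752%.
The interior region: TFP = 6.2 − 1.33 − 1.113 − 0.748 = 3.009%.
Difference = -0.752 − (3.009) = -3.761 pp.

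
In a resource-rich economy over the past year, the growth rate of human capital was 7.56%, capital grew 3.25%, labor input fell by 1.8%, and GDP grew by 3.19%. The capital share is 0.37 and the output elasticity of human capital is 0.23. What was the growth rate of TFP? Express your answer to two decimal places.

Labor's share = 1 − 0.37 − 0.23 = 0.4.
Capital: 0.37 × 3.25 = 1.2025 pp.
Human capital: 0.23 × 7.56 = 1.7388 pp.
Labor input: 0.4 × (-1.8) = -0.72 pp.
TFP growth = 3.19 − 2.2213 = 0.9687%.

0.97%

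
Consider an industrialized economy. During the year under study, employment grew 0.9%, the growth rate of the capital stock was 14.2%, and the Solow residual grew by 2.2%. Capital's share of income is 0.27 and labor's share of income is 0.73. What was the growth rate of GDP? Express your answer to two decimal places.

Labor's share = 1 − 0.27 = 0.73.
The capital stock: 0.27 × 14.2 = 3.834 pp.
Employment: 0.73 × 0.9 = 0.657 pp.
Output growth = 2.2 + 4.491 = 6.691%.

6.69%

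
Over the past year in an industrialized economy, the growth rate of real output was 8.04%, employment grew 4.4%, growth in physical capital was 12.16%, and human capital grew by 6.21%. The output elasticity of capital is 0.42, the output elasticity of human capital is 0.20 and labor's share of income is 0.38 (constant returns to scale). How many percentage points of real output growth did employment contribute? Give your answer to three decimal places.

1.672 pp

Labor's share = 1 − 0.42 − 0.2 = 0.38.
Contribution = share × growth = 0.38 × 4.4 = 1.672 pp.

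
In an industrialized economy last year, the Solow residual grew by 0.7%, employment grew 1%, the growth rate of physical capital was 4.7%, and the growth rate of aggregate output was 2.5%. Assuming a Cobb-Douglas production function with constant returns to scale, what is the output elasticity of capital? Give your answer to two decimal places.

gY = gA + α·gK + (1−α)·gL, so gY − gA − gL = α(gK − gL).
2.5 − 0.7 − 1 = α × (4.7 − 1).
0.8 = 3.7 α, so α = 0.2162.

The output elasticity of capital is 0.22.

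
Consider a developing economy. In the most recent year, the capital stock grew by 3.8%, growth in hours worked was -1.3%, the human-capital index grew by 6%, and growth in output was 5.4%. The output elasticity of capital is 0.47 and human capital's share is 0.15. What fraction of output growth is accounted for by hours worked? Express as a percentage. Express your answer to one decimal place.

Labor's share = 1 − 0.47 − 0.15 = 0.38.
Hours worked contributed 0.38 × (-1.3) = -0.494 pp.
Share of growth = -0.494 / 5.4 × 100 = -9.148%.

-9.1%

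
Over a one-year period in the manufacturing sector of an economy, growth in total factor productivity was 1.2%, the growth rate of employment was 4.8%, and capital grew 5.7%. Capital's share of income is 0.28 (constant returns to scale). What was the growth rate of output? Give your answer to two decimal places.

Labor's share = 1 − 0.28 = 0.72.
Capital: 0.28 × 5.7 = 1.596 pp.
Employment: 0.72 × 4.8 = 3.456 pp.
Output growth = 1.2 + 5.052 = 6.252%.

6.25%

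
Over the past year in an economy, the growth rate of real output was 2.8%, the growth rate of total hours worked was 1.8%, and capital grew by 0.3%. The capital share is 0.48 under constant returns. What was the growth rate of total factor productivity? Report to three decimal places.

Labor's share = 1 − 0.48 = 0.52.
Capital: 0.48 × 0.3 = 0.144 pp.
Total hours worked: 0.52 × 1.8 = 0.936 pp.
TFP growth = 2.8 − 1.08 = 1.72%.

Total factor productivity growth was 1.720%.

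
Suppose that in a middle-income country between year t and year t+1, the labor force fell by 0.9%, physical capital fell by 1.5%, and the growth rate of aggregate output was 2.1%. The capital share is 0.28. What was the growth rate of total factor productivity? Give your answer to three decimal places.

3.168%

Labor's share = 1 − 0.28 = 0.72.
Physical capital: 0.28 × (-1.5) = -0.42 pp.
The labor force: 0.72 × (-0.9) = -0.648 pp.
TFP growth = 2.1 + 1.068 = 3.168%.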